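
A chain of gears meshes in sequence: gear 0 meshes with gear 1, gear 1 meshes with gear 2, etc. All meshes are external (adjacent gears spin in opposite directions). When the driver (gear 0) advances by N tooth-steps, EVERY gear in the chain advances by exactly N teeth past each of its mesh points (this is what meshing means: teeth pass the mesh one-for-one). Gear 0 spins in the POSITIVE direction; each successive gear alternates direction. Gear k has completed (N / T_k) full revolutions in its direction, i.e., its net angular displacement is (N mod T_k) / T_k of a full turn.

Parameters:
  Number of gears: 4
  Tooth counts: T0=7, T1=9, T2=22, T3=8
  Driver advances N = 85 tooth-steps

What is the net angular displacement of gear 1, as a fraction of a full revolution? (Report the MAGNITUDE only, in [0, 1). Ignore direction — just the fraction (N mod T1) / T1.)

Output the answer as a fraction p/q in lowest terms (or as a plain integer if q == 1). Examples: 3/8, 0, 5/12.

Answer: 4/9

Derivation:
Chain of 4 gears, tooth counts: [7, 9, 22, 8]
  gear 0: T0=7, direction=positive, advance = 85 mod 7 = 1 teeth = 1/7 turn
  gear 1: T1=9, direction=negative, advance = 85 mod 9 = 4 teeth = 4/9 turn
  gear 2: T2=22, direction=positive, advance = 85 mod 22 = 19 teeth = 19/22 turn
  gear 3: T3=8, direction=negative, advance = 85 mod 8 = 5 teeth = 5/8 turn
Gear 1: 85 mod 9 = 4
Fraction = 4 / 9 = 4/9 (gcd(4,9)=1) = 4/9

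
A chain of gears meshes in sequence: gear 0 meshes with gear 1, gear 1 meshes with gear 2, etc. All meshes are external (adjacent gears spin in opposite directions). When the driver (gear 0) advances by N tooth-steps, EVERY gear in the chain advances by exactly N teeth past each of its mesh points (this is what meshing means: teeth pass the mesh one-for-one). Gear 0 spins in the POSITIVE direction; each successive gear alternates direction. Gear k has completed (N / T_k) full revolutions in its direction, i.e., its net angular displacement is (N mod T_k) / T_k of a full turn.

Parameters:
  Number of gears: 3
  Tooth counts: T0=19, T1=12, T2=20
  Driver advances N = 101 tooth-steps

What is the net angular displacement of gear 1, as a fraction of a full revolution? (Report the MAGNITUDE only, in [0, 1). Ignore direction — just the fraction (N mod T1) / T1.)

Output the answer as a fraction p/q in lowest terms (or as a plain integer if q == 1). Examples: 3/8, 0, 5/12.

Chain of 3 gears, tooth counts: [19, 12, 20]
  gear 0: T0=19, direction=positive, advance = 101 mod 19 = 6 teeth = 6/19 turn
  gear 1: T1=12, direction=negative, advance = 101 mod 12 = 5 teeth = 5/12 turn
  gear 2: T2=20, direction=positive, advance = 101 mod 20 = 1 teeth = 1/20 turn
Gear 1: 101 mod 12 = 5
Fraction = 5 / 12 = 5/12 (gcd(5,12)=1) = 5/12

Answer: 5/12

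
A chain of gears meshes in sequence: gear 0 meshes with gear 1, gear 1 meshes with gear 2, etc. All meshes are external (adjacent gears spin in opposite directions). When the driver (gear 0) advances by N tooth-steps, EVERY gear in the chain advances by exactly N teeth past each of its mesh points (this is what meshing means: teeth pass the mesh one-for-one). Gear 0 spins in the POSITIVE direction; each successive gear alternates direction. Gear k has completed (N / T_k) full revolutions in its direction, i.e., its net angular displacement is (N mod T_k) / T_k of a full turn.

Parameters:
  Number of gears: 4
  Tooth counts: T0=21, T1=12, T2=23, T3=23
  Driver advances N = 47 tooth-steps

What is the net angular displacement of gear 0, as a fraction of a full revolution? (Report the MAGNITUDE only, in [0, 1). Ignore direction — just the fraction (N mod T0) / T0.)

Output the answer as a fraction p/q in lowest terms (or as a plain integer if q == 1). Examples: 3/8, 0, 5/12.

Chain of 4 gears, tooth counts: [21, 12, 23, 23]
  gear 0: T0=21, direction=positive, advance = 47 mod 21 = 5 teeth = 5/21 turn
  gear 1: T1=12, direction=negative, advance = 47 mod 12 = 11 teeth = 11/12 turn
  gear 2: T2=23, direction=positive, advance = 47 mod 23 = 1 teeth = 1/23 turn
  gear 3: T3=23, direction=negative, advance = 47 mod 23 = 1 teeth = 1/23 turn
Gear 0: 47 mod 21 = 5
Fraction = 5 / 21 = 5/21 (gcd(5,21)=1) = 5/21

Answer: 5/21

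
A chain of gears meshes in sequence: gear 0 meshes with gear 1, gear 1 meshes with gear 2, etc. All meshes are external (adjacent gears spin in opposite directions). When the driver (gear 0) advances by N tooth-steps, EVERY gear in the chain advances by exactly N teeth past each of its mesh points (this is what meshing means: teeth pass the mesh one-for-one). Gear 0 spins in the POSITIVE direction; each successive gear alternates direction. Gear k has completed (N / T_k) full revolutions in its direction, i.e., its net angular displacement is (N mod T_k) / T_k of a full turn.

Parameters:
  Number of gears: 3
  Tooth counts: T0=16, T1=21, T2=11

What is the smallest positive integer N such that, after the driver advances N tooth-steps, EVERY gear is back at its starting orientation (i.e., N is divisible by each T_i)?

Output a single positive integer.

Answer: 3696

Derivation:
Gear k returns to start when N is a multiple of T_k.
All gears at start simultaneously when N is a common multiple of [16, 21, 11]; the smallest such N is lcm(16, 21, 11).
Start: lcm = T0 = 16
Fold in T1=21: gcd(16, 21) = 1; lcm(16, 21) = 16 * 21 / 1 = 336 / 1 = 336
Fold in T2=11: gcd(336, 11) = 1; lcm(336, 11) = 336 * 11 / 1 = 3696 / 1 = 3696
Full cycle length = 3696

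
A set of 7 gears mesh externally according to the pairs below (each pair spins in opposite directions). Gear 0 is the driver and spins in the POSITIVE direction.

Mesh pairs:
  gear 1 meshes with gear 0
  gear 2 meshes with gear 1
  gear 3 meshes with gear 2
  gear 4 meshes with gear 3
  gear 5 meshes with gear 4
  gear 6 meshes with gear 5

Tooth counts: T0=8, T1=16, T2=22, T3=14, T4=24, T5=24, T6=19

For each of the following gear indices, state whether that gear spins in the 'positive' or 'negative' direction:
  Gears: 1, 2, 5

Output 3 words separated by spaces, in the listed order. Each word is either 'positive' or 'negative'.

Gear 0 (driver): positive (depth 0)
  gear 1: meshes with gear 0 -> depth 1 -> negative (opposite of gear 0)
  gear 2: meshes with gear 1 -> depth 2 -> positive (opposite of gear 1)
  gear 3: meshes with gear 2 -> depth 3 -> negative (opposite of gear 2)
  gear 4: meshes with gear 3 -> depth 4 -> positive (opposite of gear 3)
  gear 5: meshes with gear 4 -> depth 5 -> negative (opposite of gear 4)
  gear 6: meshes with gear 5 -> depth 6 -> positive (opposite of gear 5)
Queried indices 1, 2, 5 -> negative, positive, negative

Answer: negative positive negative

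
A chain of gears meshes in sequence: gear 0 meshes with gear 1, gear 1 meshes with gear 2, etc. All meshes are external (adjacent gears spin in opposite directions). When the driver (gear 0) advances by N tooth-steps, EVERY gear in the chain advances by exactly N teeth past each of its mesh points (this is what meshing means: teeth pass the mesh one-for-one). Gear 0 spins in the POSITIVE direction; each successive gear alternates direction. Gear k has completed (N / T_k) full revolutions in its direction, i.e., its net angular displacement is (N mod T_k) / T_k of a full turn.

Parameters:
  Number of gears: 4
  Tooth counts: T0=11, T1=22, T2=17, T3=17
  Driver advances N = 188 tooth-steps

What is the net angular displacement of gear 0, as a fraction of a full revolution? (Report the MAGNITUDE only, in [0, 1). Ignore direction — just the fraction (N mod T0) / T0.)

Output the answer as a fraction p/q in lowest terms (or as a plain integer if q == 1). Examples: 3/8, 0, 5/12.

Chain of 4 gears, tooth counts: [11, 22, 17, 17]
  gear 0: T0=11, direction=positive, advance = 188 mod 11 = 1 teeth = 1/11 turn
  gear 1: T1=22, direction=negative, advance = 188 mod 22 = 12 teeth = 12/22 turn
  gear 2: T2=17, direction=positive, advance = 188 mod 17 = 1 teeth = 1/17 turn
  gear 3: T3=17, direction=negative, advance = 188 mod 17 = 1 teeth = 1/17 turn
Gear 0: 188 mod 11 = 1
Fraction = 1 / 11 = 1/11 (gcd(1,11)=1) = 1/11

Answer: 1/11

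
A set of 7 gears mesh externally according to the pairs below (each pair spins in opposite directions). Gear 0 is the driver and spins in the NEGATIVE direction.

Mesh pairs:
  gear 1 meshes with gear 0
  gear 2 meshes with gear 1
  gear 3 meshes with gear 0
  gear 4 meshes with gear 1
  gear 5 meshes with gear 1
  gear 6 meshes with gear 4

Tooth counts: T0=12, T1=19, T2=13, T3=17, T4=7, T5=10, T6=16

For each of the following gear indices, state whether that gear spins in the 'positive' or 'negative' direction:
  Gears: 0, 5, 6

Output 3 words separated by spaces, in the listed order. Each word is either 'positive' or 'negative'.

Gear 0 (driver): negative (depth 0)
  gear 1: meshes with gear 0 -> depth 1 -> positive (opposite of gear 0)
  gear 2: meshes with gear 1 -> depth 2 -> negative (opposite of gear 1)
  gear 3: meshes with gear 0 -> depth 1 -> positive (opposite of gear 0)
  gear 4: meshes with gear 1 -> depth 2 -> negative (opposite of gear 1)
  gear 5: meshes with gear 1 -> depth 2 -> negative (opposite of gear 1)
  gear 6: meshes with gear 4 -> depth 3 -> positive (opposite of gear 4)
Queried indices 0, 5, 6 -> negative, negative, positive

Answer: negative negative positive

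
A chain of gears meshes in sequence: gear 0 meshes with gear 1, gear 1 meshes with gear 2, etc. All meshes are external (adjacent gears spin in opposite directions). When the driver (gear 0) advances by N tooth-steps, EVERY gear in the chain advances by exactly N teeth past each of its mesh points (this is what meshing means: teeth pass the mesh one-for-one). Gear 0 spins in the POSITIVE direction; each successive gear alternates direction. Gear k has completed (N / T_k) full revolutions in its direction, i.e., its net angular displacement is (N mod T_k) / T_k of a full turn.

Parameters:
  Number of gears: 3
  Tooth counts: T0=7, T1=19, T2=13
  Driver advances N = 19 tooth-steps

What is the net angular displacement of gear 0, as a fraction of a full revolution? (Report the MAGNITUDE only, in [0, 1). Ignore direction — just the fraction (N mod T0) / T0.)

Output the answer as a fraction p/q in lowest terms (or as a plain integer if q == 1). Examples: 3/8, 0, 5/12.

Chain of 3 gears, tooth counts: [7, 19, 13]
  gear 0: T0=7, direction=positive, advance = 19 mod 7 = 5 teeth = 5/7 turn
  gear 1: T1=19, direction=negative, advance = 19 mod 19 = 0 teeth = 0/19 turn
  gear 2: T2=13, direction=positive, advance = 19 mod 13 = 6 teeth = 6/13 turn
Gear 0: 19 mod 7 = 5
Fraction = 5 / 7 = 5/7 (gcd(5,7)=1) = 5/7

Answer: 5/7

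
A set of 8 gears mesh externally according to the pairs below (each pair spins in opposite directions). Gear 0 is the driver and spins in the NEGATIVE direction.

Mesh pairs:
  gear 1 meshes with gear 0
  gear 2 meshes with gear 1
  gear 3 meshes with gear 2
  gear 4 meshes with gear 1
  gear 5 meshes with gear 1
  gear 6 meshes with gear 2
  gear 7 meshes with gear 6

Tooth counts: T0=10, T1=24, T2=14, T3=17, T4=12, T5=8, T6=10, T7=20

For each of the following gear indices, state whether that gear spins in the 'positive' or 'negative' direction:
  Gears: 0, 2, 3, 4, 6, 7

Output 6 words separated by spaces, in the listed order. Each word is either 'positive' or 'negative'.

Gear 0 (driver): negative (depth 0)
  gear 1: meshes with gear 0 -> depth 1 -> positive (opposite of gear 0)
  gear 2: meshes with gear 1 -> depth 2 -> negative (opposite of gear 1)
  gear 3: meshes with gear 2 -> depth 3 -> positive (opposite of gear 2)
  gear 4: meshes with gear 1 -> depth 2 -> negative (opposite of gear 1)
  gear 5: meshes with gear 1 -> depth 2 -> negative (opposite of gear 1)
  gear 6: meshes with gear 2 -> depth 3 -> positive (opposite of gear 2)
  gear 7: meshes with gear 6 -> depth 4 -> negative (opposite of gear 6)
Queried indices 0, 2, 3, 4, 6, 7 -> negative, negative, positive, negative, positive, negative

Answer: negative negative positive negative positive negative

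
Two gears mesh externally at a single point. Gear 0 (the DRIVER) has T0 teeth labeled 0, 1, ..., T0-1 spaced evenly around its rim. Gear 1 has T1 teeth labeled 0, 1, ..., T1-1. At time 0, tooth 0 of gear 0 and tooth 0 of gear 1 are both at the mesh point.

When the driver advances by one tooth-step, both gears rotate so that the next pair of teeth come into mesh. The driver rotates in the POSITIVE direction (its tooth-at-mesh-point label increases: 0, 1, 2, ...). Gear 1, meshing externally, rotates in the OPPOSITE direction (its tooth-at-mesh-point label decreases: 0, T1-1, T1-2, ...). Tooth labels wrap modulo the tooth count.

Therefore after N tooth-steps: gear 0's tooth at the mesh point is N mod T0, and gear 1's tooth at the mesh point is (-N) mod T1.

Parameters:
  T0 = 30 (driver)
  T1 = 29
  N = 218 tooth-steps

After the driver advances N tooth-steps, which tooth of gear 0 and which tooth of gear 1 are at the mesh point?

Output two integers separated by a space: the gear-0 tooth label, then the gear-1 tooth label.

Answer: 8 14

Derivation:
Gear 0 (driver, T0=30): tooth at mesh = N mod T0
  218 = 7 * 30 + 8, so 218 mod 30 = 8
  gear 0 tooth = 8
Gear 1 (driven, T1=29): tooth at mesh = (-N) mod T1
  218 = 7 * 29 + 15, so 218 mod 29 = 15
  (-218) mod 29 = (-15) mod 29 = 29 - 15 = 14
Mesh after 218 steps: gear-0 tooth 8 meets gear-1 tooth 14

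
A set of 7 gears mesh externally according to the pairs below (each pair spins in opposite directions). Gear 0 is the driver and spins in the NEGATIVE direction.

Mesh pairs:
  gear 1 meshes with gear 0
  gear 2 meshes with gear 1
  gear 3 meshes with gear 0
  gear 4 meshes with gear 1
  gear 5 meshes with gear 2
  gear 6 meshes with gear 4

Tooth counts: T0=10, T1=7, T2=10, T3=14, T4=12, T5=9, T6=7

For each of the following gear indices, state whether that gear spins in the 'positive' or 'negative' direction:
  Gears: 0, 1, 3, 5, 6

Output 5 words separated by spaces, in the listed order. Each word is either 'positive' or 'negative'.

Answer: negative positive positive positive positive

Derivation:
Gear 0 (driver): negative (depth 0)
  gear 1: meshes with gear 0 -> depth 1 -> positive (opposite of gear 0)
  gear 2: meshes with gear 1 -> depth 2 -> negative (opposite of gear 1)
  gear 3: meshes with gear 0 -> depth 1 -> positive (opposite of gear 0)
  gear 4: meshes with gear 1 -> depth 2 -> negative (opposite of gear 1)
  gear 5: meshes with gear 2 -> depth 3 -> positive (opposite of gear 2)
  gear 6: meshes with gear 4 -> depth 3 -> positive (opposite of gear 4)
Queried indices 0, 1, 3, 5, 6 -> negative, positive, positive, positive, positive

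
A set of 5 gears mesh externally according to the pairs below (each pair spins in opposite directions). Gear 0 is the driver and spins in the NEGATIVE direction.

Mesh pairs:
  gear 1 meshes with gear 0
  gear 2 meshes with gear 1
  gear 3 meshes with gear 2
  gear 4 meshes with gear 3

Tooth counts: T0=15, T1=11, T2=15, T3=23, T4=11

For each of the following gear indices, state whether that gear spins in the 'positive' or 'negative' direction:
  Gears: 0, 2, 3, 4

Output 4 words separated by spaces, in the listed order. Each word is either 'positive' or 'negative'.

Gear 0 (driver): negative (depth 0)
  gear 1: meshes with gear 0 -> depth 1 -> positive (opposite of gear 0)
  gear 2: meshes with gear 1 -> depth 2 -> negative (opposite of gear 1)
  gear 3: meshes with gear 2 -> depth 3 -> positive (opposite of gear 2)
  gear 4: meshes with gear 3 -> depth 4 -> negative (opposite of gear 3)
Queried indices 0, 2, 3, 4 -> negative, negative, positive, negative

Answer: negative negative positive negative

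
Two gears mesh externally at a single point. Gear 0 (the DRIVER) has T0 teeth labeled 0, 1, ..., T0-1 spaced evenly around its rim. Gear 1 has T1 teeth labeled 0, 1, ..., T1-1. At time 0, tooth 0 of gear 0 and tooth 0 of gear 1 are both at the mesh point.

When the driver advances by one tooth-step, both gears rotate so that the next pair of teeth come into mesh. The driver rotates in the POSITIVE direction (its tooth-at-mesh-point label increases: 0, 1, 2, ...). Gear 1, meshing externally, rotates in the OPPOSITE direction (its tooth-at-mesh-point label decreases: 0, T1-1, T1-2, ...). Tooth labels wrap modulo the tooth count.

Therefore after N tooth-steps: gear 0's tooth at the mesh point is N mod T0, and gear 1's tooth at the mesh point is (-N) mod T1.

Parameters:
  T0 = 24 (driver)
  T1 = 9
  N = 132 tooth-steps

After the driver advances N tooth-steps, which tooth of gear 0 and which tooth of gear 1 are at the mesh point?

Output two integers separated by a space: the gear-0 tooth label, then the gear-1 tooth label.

Answer: 12 3

Derivation:
Gear 0 (driver, T0=24): tooth at mesh = N mod T0
  132 = 5 * 24 + 12, so 132 mod 24 = 12
  gear 0 tooth = 12
Gear 1 (driven, T1=9): tooth at mesh = (-N) mod T1
  132 = 14 * 9 + 6, so 132 mod 9 = 6
  (-132) mod 9 = (-6) mod 9 = 9 - 6 = 3
Mesh after 132 steps: gear-0 tooth 12 meets gear-1 tooth 3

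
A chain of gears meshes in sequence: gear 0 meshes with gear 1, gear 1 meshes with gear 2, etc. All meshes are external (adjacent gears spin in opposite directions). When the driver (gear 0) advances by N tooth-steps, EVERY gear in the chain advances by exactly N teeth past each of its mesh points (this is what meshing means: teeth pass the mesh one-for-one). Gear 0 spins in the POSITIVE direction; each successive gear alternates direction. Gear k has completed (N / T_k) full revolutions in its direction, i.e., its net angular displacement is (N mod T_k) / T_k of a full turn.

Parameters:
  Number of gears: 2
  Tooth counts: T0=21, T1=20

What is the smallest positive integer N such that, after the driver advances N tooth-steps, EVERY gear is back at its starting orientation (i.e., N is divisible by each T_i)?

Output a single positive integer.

Gear k returns to start when N is a multiple of T_k.
All gears at start simultaneously when N is a common multiple of [21, 20]; the smallest such N is lcm(21, 20).
Start: lcm = T0 = 21
Fold in T1=20: gcd(21, 20) = 1; lcm(21, 20) = 21 * 20 / 1 = 420 / 1 = 420
Full cycle length = 420

Answer: 420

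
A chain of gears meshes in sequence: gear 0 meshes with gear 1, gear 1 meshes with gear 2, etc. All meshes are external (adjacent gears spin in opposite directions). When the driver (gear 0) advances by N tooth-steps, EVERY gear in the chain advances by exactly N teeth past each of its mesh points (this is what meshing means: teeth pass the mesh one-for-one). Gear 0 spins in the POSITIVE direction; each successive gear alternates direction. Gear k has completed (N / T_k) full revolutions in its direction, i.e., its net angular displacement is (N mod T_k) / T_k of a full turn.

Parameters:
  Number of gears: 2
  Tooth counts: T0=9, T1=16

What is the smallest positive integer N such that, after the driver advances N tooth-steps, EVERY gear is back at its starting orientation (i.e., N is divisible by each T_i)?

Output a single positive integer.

Answer: 144

Derivation:
Gear k returns to start when N is a multiple of T_k.
All gears at start simultaneously when N is a common multiple of [9, 16]; the smallest such N is lcm(9, 16).
Start: lcm = T0 = 9
Fold in T1=16: gcd(9, 16) = 1; lcm(9, 16) = 9 * 16 / 1 = 144 / 1 = 144
Full cycle length = 144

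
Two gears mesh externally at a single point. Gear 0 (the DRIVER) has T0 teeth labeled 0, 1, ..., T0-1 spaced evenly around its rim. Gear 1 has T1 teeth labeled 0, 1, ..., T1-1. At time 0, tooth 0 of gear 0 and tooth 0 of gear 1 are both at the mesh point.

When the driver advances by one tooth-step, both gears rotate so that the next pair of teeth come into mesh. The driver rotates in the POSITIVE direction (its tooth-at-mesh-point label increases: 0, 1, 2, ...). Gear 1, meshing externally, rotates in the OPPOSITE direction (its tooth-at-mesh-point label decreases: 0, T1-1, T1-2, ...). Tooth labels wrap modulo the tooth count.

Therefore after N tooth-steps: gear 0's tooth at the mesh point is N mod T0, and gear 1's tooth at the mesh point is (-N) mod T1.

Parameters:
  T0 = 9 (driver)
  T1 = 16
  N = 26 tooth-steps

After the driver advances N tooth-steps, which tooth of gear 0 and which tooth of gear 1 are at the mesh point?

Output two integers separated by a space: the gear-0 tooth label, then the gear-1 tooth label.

Answer: 8 6

Derivation:
Gear 0 (driver, T0=9): tooth at mesh = N mod T0
  26 = 2 * 9 + 8, so 26 mod 9 = 8
  gear 0 tooth = 8
Gear 1 (driven, T1=16): tooth at mesh = (-N) mod T1
  26 = 1 * 16 + 10, so 26 mod 16 = 10
  (-26) mod 16 = (-10) mod 16 = 16 - 10 = 6
Mesh after 26 steps: gear-0 tooth 8 meets gear-1 tooth 6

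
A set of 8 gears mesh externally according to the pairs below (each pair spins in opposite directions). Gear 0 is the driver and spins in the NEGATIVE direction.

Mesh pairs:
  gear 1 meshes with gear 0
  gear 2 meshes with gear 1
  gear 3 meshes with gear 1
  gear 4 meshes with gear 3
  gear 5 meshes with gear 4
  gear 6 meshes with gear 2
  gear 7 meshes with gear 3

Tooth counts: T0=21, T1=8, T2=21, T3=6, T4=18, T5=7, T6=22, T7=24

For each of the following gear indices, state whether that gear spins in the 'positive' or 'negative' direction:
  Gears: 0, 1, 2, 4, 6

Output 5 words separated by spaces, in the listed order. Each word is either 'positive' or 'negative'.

Answer: negative positive negative positive positive

Derivation:
Gear 0 (driver): negative (depth 0)
  gear 1: meshes with gear 0 -> depth 1 -> positive (opposite of gear 0)
  gear 2: meshes with gear 1 -> depth 2 -> negative (opposite of gear 1)
  gear 3: meshes with gear 1 -> depth 2 -> negative (opposite of gear 1)
  gear 4: meshes with gear 3 -> depth 3 -> positive (opposite of gear 3)
  gear 5: meshes with gear 4 -> depth 4 -> negative (opposite of gear 4)
  gear 6: meshes with gear 2 -> depth 3 -> positive (opposite of gear 2)
  gear 7: meshes with gear 3 -> depth 3 -> positive (opposite of gear 3)
Queried indices 0, 1, 2, 4, 6 -> negative, positive, negative, positive, positive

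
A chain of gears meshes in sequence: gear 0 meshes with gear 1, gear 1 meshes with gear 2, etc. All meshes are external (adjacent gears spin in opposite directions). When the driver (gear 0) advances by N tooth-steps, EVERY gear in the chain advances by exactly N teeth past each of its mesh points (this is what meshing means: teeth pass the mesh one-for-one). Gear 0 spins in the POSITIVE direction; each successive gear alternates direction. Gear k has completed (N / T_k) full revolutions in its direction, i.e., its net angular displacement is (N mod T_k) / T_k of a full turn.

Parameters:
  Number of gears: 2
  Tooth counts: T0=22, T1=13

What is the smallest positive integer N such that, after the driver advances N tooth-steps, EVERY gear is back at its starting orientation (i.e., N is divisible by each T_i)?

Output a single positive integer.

Answer: 286

Derivation:
Gear k returns to start when N is a multiple of T_k.
All gears at start simultaneously when N is a common multiple of [22, 13]; the smallest such N is lcm(22, 13).
Start: lcm = T0 = 22
Fold in T1=13: gcd(22, 13) = 1; lcm(22, 13) = 22 * 13 / 1 = 286 / 1 = 286
Full cycle length = 286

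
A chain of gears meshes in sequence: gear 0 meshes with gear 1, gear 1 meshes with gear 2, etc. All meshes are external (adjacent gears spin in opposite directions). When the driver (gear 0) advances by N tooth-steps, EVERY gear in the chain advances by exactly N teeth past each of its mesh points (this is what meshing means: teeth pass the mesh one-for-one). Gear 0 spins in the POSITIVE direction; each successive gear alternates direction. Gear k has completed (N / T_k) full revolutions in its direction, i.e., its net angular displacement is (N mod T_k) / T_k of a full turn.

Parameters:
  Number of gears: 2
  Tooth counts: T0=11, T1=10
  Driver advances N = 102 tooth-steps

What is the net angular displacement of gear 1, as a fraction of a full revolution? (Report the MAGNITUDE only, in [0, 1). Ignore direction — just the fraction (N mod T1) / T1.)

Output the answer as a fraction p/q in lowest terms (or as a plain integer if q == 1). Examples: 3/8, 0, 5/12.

Answer: 1/5

Derivation:
Chain of 2 gears, tooth counts: [11, 10]
  gear 0: T0=11, direction=positive, advance = 102 mod 11 = 3 teeth = 3/11 turn
  gear 1: T1=10, direction=negative, advance = 102 mod 10 = 2 teeth = 2/10 turn
Gear 1: 102 mod 10 = 2
Fraction = 2 / 10 = 1/5 (gcd(2,10)=2) = 1/5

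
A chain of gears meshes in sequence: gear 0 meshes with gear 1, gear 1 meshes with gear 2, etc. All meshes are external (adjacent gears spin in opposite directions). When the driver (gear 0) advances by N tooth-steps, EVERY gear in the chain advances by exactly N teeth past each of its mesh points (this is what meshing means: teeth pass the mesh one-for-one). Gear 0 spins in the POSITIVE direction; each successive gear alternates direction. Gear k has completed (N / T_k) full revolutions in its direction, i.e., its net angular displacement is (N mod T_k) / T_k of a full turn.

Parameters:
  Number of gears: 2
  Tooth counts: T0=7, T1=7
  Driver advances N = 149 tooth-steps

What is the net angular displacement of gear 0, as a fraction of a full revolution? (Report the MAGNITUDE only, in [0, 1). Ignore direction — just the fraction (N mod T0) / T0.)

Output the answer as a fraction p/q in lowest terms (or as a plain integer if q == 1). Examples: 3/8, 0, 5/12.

Answer: 2/7

Derivation:
Chain of 2 gears, tooth counts: [7, 7]
  gear 0: T0=7, direction=positive, advance = 149 mod 7 = 2 teeth = 2/7 turn
  gear 1: T1=7, direction=negative, advance = 149 mod 7 = 2 teeth = 2/7 turn
Gear 0: 149 mod 7 = 2
Fraction = 2 / 7 = 2/7 (gcd(2,7)=1) = 2/7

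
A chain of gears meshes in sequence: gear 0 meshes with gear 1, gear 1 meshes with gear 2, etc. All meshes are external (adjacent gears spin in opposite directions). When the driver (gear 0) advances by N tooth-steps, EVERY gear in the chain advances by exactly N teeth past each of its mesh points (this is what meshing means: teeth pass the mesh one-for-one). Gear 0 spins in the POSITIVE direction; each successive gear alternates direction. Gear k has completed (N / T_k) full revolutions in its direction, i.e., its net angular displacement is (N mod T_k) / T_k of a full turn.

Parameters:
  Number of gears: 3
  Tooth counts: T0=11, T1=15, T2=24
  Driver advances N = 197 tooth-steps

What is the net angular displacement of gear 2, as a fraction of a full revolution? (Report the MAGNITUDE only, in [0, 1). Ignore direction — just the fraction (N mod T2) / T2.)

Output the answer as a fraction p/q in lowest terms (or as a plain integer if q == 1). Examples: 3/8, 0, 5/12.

Chain of 3 gears, tooth counts: [11, 15, 24]
  gear 0: T0=11, direction=positive, advance = 197 mod 11 = 10 teeth = 10/11 turn
  gear 1: T1=15, direction=negative, advance = 197 mod 15 = 2 teeth = 2/15 turn
  gear 2: T2=24, direction=positive, advance = 197 mod 24 = 5 teeth = 5/24 turn
Gear 2: 197 mod 24 = 5
Fraction = 5 / 24 = 5/24 (gcd(5,24)=1) = 5/24

Answer: 5/24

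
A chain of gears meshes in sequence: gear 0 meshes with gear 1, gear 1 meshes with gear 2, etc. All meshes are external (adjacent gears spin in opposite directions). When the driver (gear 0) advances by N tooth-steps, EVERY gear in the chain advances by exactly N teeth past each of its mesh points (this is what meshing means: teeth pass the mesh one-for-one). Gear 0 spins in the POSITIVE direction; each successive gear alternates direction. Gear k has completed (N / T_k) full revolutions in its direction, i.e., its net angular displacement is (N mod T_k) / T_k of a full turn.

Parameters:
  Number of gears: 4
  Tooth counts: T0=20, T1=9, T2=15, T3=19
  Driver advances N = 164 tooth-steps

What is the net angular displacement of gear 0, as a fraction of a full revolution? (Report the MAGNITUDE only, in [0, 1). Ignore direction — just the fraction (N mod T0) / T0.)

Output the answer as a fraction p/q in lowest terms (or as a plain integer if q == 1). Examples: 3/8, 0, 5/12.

Chain of 4 gears, tooth counts: [20, 9, 15, 19]
  gear 0: T0=20, direction=positive, advance = 164 mod 20 = 4 teeth = 4/20 turn
  gear 1: T1=9, direction=negative, advance = 164 mod 9 = 2 teeth = 2/9 turn
  gear 2: T2=15, direction=positive, advance = 164 mod 15 = 14 teeth = 14/15 turn
  gear 3: T3=19, direction=negative, advance = 164 mod 19 = 12 teeth = 12/19 turn
Gear 0: 164 mod 20 = 4
Fraction = 4 / 20 = 1/5 (gcd(4,20)=4) = 1/5

Answer: 1/5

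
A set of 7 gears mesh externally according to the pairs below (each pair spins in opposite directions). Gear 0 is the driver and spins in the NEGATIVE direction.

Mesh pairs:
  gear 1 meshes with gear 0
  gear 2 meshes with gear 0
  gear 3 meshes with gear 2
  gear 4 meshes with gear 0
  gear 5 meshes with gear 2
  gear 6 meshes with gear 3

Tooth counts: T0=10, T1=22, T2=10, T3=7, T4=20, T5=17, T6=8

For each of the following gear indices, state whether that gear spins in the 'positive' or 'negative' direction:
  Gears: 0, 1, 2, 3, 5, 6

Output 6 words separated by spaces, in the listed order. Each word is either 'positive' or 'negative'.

Answer: negative positive positive negative negative positive

Derivation:
Gear 0 (driver): negative (depth 0)
  gear 1: meshes with gear 0 -> depth 1 -> positive (opposite of gear 0)
  gear 2: meshes with gear 0 -> depth 1 -> positive (opposite of gear 0)
  gear 3: meshes with gear 2 -> depth 2 -> negative (opposite of gear 2)
  gear 4: meshes with gear 0 -> depth 1 -> positive (opposite of gear 0)
  gear 5: meshes with gear 2 -> depth 2 -> negative (opposite of gear 2)
  gear 6: meshes with gear 3 -> depth 3 -> positive (opposite of gear 3)
Queried indices 0, 1, 2, 3, 5, 6 -> negative, positive, positive, negative, negative, positive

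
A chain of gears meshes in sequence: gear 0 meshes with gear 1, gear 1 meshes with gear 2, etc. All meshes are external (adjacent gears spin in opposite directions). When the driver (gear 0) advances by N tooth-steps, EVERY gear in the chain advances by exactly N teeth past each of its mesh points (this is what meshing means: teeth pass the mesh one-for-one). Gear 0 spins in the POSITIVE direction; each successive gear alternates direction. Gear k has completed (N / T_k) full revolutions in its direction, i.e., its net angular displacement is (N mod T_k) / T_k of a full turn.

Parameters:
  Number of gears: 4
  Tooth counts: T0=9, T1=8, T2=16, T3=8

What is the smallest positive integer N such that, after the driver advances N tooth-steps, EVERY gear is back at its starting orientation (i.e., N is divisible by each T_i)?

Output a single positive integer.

Answer: 144

Derivation:
Gear k returns to start when N is a multiple of T_k.
All gears at start simultaneously when N is a common multiple of [9, 8, 16, 8]; the smallest such N is lcm(9, 8, 16, 8).
Start: lcm = T0 = 9
Fold in T1=8: gcd(9, 8) = 1; lcm(9, 8) = 9 * 8 / 1 = 72 / 1 = 72
Fold in T2=16: gcd(72, 16) = 8; lcm(72, 16) = 72 * 16 / 8 = 1152 / 8 = 144
Fold in T3=8: gcd(144, 8) = 8; lcm(144, 8) = 144 * 8 / 8 = 1152 / 8 = 144
Full cycle length = 144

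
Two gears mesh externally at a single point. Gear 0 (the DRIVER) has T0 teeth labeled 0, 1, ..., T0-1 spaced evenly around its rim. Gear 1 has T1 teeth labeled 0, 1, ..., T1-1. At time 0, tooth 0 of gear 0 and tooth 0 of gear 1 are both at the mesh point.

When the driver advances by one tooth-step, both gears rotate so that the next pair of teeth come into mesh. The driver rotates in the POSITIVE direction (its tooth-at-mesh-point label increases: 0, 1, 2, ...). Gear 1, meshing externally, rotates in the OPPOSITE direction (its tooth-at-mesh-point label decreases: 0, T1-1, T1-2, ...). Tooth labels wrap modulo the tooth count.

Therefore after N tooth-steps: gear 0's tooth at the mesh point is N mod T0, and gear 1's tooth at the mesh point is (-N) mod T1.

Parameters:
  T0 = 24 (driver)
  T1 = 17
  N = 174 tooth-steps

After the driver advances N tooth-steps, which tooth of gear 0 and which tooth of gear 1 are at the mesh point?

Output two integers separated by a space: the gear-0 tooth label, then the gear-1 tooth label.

Answer: 6 13

Derivation:
Gear 0 (driver, T0=24): tooth at mesh = N mod T0
  174 = 7 * 24 + 6, so 174 mod 24 = 6
  gear 0 tooth = 6
Gear 1 (driven, T1=17): tooth at mesh = (-N) mod T1
  174 = 10 * 17 + 4, so 174 mod 17 = 4
  (-174) mod 17 = (-4) mod 17 = 17 - 4 = 13
Mesh after 174 steps: gear-0 tooth 6 meets gear-1 tooth 13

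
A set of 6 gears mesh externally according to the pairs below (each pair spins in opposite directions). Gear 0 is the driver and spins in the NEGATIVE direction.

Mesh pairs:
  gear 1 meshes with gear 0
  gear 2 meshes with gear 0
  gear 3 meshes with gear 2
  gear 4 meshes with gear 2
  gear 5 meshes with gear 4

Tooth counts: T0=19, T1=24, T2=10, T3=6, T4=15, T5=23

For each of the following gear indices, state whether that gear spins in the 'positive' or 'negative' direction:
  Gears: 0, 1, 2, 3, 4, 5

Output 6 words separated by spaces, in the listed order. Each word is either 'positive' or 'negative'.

Answer: negative positive positive negative negative positive

Derivation:
Gear 0 (driver): negative (depth 0)
  gear 1: meshes with gear 0 -> depth 1 -> positive (opposite of gear 0)
  gear 2: meshes with gear 0 -> depth 1 -> positive (opposite of gear 0)
  gear 3: meshes with gear 2 -> depth 2 -> negative (opposite of gear 2)
  gear 4: meshes with gear 2 -> depth 2 -> negative (opposite of gear 2)
  gear 5: meshes with gear 4 -> depth 3 -> positive (opposite of gear 4)
Queried indices 0, 1, 2, 3, 4, 5 -> negative, positive, positive, negative, negative, positive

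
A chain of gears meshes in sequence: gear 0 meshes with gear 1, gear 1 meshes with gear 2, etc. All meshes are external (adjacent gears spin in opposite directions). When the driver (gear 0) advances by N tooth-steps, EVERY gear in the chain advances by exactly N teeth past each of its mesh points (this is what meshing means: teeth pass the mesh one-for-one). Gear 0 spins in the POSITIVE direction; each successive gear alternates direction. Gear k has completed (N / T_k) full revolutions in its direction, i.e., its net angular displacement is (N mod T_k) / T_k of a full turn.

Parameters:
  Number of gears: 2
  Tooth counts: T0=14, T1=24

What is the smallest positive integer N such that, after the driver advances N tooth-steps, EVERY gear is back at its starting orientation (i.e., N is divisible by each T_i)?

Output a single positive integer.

Gear k returns to start when N is a multiple of T_k.
All gears at start simultaneously when N is a common multiple of [14, 24]; the smallest such N is lcm(14, 24).
Start: lcm = T0 = 14
Fold in T1=24: gcd(14, 24) = 2; lcm(14, 24) = 14 * 24 / 2 = 336 / 2 = 168
Full cycle length = 168

Answer: 168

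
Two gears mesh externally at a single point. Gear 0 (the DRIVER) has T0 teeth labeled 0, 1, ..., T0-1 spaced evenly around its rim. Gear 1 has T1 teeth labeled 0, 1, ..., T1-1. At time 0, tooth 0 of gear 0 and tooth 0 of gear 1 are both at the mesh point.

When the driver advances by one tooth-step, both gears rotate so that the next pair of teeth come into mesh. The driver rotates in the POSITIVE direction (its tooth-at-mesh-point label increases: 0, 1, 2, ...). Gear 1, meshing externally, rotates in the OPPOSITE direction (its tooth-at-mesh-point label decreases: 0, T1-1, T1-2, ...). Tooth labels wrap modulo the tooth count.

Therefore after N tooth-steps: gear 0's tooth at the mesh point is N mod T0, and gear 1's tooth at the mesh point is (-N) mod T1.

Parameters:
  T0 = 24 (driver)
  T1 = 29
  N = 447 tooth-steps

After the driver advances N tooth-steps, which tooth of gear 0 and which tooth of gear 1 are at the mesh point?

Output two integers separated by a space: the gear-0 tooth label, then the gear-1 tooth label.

Gear 0 (driver, T0=24): tooth at mesh = N mod T0
  447 = 18 * 24 + 15, so 447 mod 24 = 15
  gear 0 tooth = 15
Gear 1 (driven, T1=29): tooth at mesh = (-N) mod T1
  447 = 15 * 29 + 12, so 447 mod 29 = 12
  (-447) mod 29 = (-12) mod 29 = 29 - 12 = 17
Mesh after 447 steps: gear-0 tooth 15 meets gear-1 tooth 17

Answer: 15 17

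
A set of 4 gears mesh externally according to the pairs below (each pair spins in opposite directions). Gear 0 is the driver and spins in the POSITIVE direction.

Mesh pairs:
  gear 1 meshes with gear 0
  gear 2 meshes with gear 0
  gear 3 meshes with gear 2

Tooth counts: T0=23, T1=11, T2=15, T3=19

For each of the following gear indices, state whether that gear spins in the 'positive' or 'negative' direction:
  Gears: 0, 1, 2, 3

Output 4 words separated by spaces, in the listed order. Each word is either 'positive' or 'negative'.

Answer: positive negative negative positive

Derivation:
Gear 0 (driver): positive (depth 0)
  gear 1: meshes with gear 0 -> depth 1 -> negative (opposite of gear 0)
  gear 2: meshes with gear 0 -> depth 1 -> negative (opposite of gear 0)
  gear 3: meshes with gear 2 -> depth 2 -> positive (opposite of gear 2)
Queried indices 0, 1, 2, 3 -> positive, negative, negative, positive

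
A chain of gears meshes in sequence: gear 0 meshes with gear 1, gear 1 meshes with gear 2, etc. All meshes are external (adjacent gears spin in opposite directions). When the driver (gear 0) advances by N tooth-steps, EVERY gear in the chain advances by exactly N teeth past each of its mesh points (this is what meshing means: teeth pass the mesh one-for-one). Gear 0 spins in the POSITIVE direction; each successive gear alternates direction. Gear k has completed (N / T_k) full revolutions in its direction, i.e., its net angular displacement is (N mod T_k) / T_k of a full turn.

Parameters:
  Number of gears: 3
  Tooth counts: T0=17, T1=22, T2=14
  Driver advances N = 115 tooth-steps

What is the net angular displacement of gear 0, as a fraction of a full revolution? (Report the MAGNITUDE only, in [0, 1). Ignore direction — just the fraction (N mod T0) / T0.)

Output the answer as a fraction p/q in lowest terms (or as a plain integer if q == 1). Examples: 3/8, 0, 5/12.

Chain of 3 gears, tooth counts: [17, 22, 14]
  gear 0: T0=17, direction=positive, advance = 115 mod 17 = 13 teeth = 13/17 turn
  gear 1: T1=22, direction=negative, advance = 115 mod 22 = 5 teeth = 5/22 turn
  gear 2: T2=14, direction=positive, advance = 115 mod 14 = 3 teeth = 3/14 turn
Gear 0: 115 mod 17 = 13
Fraction = 13 / 17 = 13/17 (gcd(13,17)=1) = 13/17

Answer: 13/17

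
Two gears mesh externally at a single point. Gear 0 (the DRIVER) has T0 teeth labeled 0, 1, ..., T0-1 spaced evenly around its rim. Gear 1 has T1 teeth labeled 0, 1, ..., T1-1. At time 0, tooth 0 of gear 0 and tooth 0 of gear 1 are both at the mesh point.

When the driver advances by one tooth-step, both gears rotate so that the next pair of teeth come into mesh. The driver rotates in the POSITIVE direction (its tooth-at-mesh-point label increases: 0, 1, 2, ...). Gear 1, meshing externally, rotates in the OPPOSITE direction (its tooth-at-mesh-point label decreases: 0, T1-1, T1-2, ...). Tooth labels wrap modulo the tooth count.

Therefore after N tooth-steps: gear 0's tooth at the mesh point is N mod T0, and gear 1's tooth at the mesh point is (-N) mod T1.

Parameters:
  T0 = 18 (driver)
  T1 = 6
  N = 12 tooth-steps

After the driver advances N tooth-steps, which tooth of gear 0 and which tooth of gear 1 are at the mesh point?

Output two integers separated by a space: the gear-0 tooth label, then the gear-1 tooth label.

Gear 0 (driver, T0=18): tooth at mesh = N mod T0
  12 = 0 * 18 + 12, so 12 mod 18 = 12
  gear 0 tooth = 12
Gear 1 (driven, T1=6): tooth at mesh = (-N) mod T1
  12 = 2 * 6 + 0, so 12 mod 6 = 0
  (-12) mod 6 = 0
Mesh after 12 steps: gear-0 tooth 12 meets gear-1 tooth 0

Answer: 12 0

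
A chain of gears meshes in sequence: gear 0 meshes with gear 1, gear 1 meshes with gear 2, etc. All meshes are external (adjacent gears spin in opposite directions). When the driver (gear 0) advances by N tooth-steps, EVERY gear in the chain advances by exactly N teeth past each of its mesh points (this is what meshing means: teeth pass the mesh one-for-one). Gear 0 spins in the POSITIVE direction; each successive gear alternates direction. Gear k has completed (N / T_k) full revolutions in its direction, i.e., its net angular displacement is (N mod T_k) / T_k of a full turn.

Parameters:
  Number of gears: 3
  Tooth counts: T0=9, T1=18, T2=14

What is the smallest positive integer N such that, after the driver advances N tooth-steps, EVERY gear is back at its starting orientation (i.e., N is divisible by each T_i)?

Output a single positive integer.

Answer: 126

Derivation:
Gear k returns to start when N is a multiple of T_k.
All gears at start simultaneously when N is a common multiple of [9, 18, 14]; the smallest such N is lcm(9, 18, 14).
Start: lcm = T0 = 9
Fold in T1=18: gcd(9, 18) = 9; lcm(9, 18) = 9 * 18 / 9 = 162 / 9 = 18
Fold in T2=14: gcd(18, 14) = 2; lcm(18, 14) = 18 * 14 / 2 = 252 / 2 = 126
Full cycle length = 126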